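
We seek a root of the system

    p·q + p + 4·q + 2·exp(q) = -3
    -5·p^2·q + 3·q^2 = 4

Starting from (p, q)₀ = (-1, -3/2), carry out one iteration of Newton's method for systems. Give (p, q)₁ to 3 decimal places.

At (-1, -3/2): F = (-2.05374, 10.250).
Jacobian J = [[q + 1, p + 2·exp(q) + 4], [-10·p·q, -5·p^2 + 6·q]].
At the point, J = [[-0.500, 3.44626], [-15.000, -14.000]] (det J = 58.69390).
Solving J·Δ = −F gives Δ = (0.112, 0.612).
Then the next iterate is (p, q)₁ = (-0.888, -0.888).

(-0.888, -0.888)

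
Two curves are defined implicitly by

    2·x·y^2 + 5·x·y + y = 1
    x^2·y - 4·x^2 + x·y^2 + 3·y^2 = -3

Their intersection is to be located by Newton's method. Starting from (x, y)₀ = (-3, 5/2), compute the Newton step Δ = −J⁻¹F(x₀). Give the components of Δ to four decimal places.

At (-3, 5/2): F = (-73.5000, -10.5000).
Jacobian J = [[2·y^2 + 5·y, 4·x·y + 5·x + 1], [2·x·y - 8·x + y^2, x^2 + 2·x·y + 6·y]].
At the point, J = [[25.0000, -44.0000], [15.2500, 9.0000]] (det J = 896.0000).
Solving J·Δ = −F gives Δ = (1.2539, -0.9580).

(1.2539, -0.9580)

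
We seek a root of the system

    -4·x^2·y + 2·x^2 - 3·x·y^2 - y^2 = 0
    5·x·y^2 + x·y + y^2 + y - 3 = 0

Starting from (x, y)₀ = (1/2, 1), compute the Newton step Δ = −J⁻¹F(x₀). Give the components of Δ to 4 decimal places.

(-2.0769, 1.2308)

At (1/2, 1): F = (-3.0000, 2.0000).
Jacobian J = [[-8·x·y + 4·x - 3·y^2, -4·x^2 - 6·x·y - 2·y], [5·y^2 + y, 10·x·y + x + 2·y + 1]].
At the point, J = [[-5.0000, -6.0000], [6.0000, 8.5000]] (det J = -6.5000).
Solving J·Δ = −F gives Δ = (-2.0769, 1.2308).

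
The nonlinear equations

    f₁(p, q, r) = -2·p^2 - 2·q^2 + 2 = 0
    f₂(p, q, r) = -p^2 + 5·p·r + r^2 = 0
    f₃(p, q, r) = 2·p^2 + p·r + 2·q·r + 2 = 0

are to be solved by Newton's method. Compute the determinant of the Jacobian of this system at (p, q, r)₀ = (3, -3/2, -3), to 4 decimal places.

-162.0000

J = [[-4·p, -4·q, 0], [-2·p + 5·r, 0, 5·p + 2·r], [4·p + r, 2·r, p + 2·q]].
At the point, J = [[-12.0000, 6.0000, 0.0000], [-21.0000, 0.0000, 9.0000], [9.0000, -6.0000, 0.0000]].
det J = -162.0000.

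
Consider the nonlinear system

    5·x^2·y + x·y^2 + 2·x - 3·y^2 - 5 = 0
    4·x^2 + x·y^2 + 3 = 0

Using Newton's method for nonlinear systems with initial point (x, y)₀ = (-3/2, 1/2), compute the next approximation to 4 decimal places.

(-0.6602, 1.6717)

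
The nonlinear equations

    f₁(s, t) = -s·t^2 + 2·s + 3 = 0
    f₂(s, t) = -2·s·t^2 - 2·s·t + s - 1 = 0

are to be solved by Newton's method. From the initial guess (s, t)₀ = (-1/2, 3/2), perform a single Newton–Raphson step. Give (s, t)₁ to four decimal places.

At (-1/2, 3/2): F = (3.1250, 2.2500).
Jacobian J = [[-t^2 + 2, -2·s·t], [-2·t^2 - 2·t + 1, -4·s·t - 2·s]].
At the point, J = [[-0.2500, 1.5000], [-6.5000, 4.0000]] (det J = 8.7500).
Solving J·Δ = −F gives Δ = (-1.0429, -2.2571).
Then the next iterate is (s, t)₁ = (-1.5429, -0.7571).

(-1.5429, -0.7571)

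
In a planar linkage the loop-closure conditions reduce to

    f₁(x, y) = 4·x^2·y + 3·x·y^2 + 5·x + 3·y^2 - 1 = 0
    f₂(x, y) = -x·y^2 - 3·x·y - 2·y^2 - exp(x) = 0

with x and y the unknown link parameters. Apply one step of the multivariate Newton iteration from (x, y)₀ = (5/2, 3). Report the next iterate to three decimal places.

(3.217, 0.193)

At (5/2, 3): F = (181.000, -75.18249).
Jacobian J = [[8·x·y + 3·y^2 + 5, 4·x^2 + 6·x·y + 6·y], [-y^2 - 3·y - exp(x), -2·x·y - 3·x - 4·y]].
At the point, J = [[92.000, 88.000], [-30.18249, -34.500]] (det J = -517.94053).
Solving J·Δ = −F gives Δ = (0.717, -2.807).
Then the next iterate is (x, y)₁ = (3.217, 0.193).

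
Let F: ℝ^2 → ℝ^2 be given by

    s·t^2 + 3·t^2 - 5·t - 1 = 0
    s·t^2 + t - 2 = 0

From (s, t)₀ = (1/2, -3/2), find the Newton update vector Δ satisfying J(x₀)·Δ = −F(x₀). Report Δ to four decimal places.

At (1/2, -3/2): F = (14.3750, -2.3750).
Jacobian J = [[t^2, 2·s·t + 6·t - 5], [t^2, 2·s·t + 1]].
At the point, J = [[2.2500, -15.5000], [2.2500, -0.5000]] (det J = 33.7500).
Solving J·Δ = −F gives Δ = (1.3037, 1.1167).

(1.3037, 1.1167)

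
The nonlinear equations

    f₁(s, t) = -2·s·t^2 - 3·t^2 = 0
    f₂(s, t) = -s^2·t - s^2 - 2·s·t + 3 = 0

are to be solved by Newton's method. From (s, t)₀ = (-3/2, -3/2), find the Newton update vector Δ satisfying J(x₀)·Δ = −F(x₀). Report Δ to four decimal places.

At (-3/2, -3/2): F = (0.0000, -0.3750).
Jacobian J = [[-2·t^2, -4·s·t - 6·t], [-2·s·t - 2·s - 2·t, -s^2 - 2·s]].
At the point, J = [[-4.5000, 0.0000], [1.5000, 0.7500]] (det J = -3.3750).
Solving J·Δ = −F gives Δ = (0.0000, 0.5000).

(0.0000, 0.5000)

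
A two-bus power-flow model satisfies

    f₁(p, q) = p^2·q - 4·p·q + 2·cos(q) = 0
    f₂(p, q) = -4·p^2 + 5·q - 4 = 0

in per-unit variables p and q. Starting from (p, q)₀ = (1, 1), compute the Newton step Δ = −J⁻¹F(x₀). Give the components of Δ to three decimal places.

At (1, 1): F = (-1.91940, -3.000).
Jacobian J = [[2·p·q - 4·q, p^2 - 4·p - 2·sin(q)], [-8·p, 5]].
At the point, J = [[-2.000, -4.68294], [-8.000, 5.000]] (det J = -47.46354).
Solving J·Δ = −F gives Δ = (-0.498, -0.197).

(-0.498, -0.197)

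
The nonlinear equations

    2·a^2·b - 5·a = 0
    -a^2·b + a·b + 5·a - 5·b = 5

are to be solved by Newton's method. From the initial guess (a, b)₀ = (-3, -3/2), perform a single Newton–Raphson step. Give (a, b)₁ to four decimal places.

(-2.1393, -1.4549)

At (-3, -3/2): F = (-12.0000, 5.5000).
Jacobian J = [[4·a·b - 5, 2·a^2], [-2·a·b + b + 5, -a^2 + a - 5]].
At the point, J = [[13.0000, 18.0000], [-5.5000, -17.0000]] (det J = -122.0000).
Solving J·Δ = −F gives Δ = (0.8607, 0.0451).
Then the next iterate is (a, b)₁ = (-2.1393, -1.4549).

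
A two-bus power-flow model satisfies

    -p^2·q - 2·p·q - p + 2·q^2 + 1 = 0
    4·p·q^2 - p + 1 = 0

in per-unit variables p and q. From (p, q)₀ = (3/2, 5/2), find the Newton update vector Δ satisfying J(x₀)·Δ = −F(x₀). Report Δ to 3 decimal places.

At (3/2, 5/2): F = (-1.125, 37.000).
Jacobian J = [[-2·p·q - 2·q - 1, -p^2 - 2·p + 4·q], [4·q^2 - 1, 8·p·q]].
At the point, J = [[-13.500, 4.750], [24.000, 30.000]] (det J = -519.000).
Solving J·Δ = −F gives Δ = (-0.404, -0.910).

(-0.404, -0.910)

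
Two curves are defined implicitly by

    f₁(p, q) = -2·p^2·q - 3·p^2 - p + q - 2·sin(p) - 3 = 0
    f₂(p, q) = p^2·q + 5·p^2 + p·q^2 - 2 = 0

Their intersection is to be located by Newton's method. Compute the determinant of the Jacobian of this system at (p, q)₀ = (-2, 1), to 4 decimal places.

-161.0000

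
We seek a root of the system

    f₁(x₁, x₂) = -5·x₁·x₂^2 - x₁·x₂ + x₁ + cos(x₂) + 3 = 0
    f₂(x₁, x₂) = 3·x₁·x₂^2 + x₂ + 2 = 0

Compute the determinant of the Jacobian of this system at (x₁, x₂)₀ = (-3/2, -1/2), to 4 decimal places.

J = [[-5·x₂^2 - x₂ + 1, -10·x₁·x₂ - x₁ - sin(x₂)], [3·x₂^2, 6·x₁·x₂ + 1]].
At the point, J = [[0.2500, -5.520574], [0.7500, 5.5000]].
det J = 5.5154.

5.5154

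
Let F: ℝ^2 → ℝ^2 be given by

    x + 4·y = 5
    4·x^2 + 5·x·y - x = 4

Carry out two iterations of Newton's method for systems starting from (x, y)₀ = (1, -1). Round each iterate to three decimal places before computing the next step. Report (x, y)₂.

(-2.994, 1.998)

At (1, -1): F = (-8.000, -6.000).
Jacobian J = [[1, 4], [8·x + 5·y - 1, 5·x]].
At the point, J = [[1.000, 4.000], [2.000, 5.000]] (det J = -3.000).
Solving J·Δ = −F gives Δ = (-5.333, 3.333).
Then the next iterate is (x, y)₁ = (-4.333, 2.333).
Round to (-4.333, 2.333) and repeat: F = (-0.001, 24.88811), J = [[1.000, 4.000], [-23.999, -21.665]].
Δ = (1.339, -0.335), so (x, y)₂ = (-2.994, 1.998).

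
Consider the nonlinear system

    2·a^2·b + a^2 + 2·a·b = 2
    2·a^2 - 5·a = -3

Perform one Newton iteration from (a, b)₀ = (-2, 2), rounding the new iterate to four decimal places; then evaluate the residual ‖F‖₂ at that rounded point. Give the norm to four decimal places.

7.0059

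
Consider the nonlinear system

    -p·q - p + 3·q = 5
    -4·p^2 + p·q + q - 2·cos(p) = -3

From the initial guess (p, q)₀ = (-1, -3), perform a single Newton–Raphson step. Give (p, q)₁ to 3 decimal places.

At (-1, -3): F = (-16.000, -2.08060).
Jacobian J = [[-q - 1, -p + 3], [-8·p + q + 2·sin(p), p + 1]].
At the point, J = [[2.000, 4.000], [3.31706, 0.000]] (det J = -13.26823).
Solving J·Δ = −F gives Δ = (0.627, 3.686).
Then the next iterate is (p, q)₁ = (-0.373, 0.686).

(-0.373, 0.686)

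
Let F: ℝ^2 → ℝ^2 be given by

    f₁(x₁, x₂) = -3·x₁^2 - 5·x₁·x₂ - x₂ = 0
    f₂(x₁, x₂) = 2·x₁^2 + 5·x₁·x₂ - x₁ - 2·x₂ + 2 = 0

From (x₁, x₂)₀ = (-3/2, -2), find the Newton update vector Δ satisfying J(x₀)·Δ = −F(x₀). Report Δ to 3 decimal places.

At (-3/2, -2): F = (-19.750, 27.000).
Jacobian J = [[-6·x₁ - 5·x₂, -5·x₁ - 1], [4·x₁ + 5·x₂ - 1, 5·x₁ - 2]].
At the point, J = [[19.000, 6.500], [-17.000, -9.500]] (det J = -70.000).
Solving J·Δ = −F gives Δ = (0.173, 2.532).

(0.173, 2.532)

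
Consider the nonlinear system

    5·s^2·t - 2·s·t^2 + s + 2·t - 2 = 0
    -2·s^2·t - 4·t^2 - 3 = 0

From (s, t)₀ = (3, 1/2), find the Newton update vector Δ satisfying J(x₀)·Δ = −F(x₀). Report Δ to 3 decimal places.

(0.284, -0.668)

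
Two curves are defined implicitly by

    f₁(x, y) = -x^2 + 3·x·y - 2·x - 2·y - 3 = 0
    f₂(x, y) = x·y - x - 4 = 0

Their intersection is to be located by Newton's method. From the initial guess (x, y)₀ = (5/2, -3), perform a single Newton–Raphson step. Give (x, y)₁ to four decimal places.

(2.5069, 2.6111)

At (5/2, -3): F = (-30.7500, -14.0000).
Jacobian J = [[-2·x + 3·y - 2, 3·x - 2], [y - 1, x]].
At the point, J = [[-16.0000, 5.5000], [-4.0000, 2.5000]] (det J = -18.0000).
Solving J·Δ = −F gives Δ = (0.0069, 5.6111).
Then the next iterate is (x, y)₁ = (2.5069, 2.6111).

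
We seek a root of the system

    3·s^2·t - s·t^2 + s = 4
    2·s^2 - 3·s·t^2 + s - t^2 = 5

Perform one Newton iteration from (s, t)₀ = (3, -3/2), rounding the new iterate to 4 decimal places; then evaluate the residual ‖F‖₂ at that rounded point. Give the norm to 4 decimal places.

15.5309

At (3, -3/2): F = (-48.2500, -6.5000).
Jacobian J = [[6·s·t - t^2 + 1, 3·s^2 - 2·s·t], [4·s - 3·t^2 + 1, -6·s·t - 2·t]].
At the point, J = [[-28.2500, 36.0000], [6.2500, 30.0000]] (det J = -1072.5000).
Solving J·Δ = −F gives Δ = (-1.1315, 0.4524).
Then the next iterate is (s, t)₁ = (1.8685, -1.0476).
Re-evaluating at (1.8685, -1.0476): F = (-15.154548, -3.398226), so ‖F‖₂ = 15.5309.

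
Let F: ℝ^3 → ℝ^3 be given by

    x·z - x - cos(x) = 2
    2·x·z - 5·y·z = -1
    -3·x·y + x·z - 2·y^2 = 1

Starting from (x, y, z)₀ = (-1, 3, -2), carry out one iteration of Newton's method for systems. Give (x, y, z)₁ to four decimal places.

At (-1, 3, -2): F = (0.459698, 35.0000, -8.0000).
Jacobian J = [[z + sin(x) - 1, 0, x], [2·z, -5·z, 2·x - 5·y], [-3·y + z, -3·x - 4·y, x]].
At the point, J = [[-3.841471, 0.0000, -1.0000], [-4.0000, 10.0000, -17.0000], [-11.0000, -9.0000, -1.0000]] (det J = 480.159771).
Solving J·Δ = −F gives Δ = (-0.3334, -0.6748, 1.7403).
Then the next iterate is (x, y, z)₁ = (-1.3334, 2.3252, -0.2597).

(-1.3334, 2.3252, -0.2597)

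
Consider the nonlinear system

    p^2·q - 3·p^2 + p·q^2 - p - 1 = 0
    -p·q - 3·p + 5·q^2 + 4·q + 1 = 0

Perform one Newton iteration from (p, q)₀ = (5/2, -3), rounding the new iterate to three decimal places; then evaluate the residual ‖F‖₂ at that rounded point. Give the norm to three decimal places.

At (5/2, -3): F = (-18.500, 34.000).
Jacobian J = [[2·p·q - 6·p + q^2 - 1, p^2 + 2·p·q], [-q - 3, -p + 10·q + 4]].
At the point, J = [[-22.000, -8.750], [0.000, -28.500]] (det J = 627.000).
Solving J·Δ = −F gives Δ = (-1.315, 1.193).
Then the next iterate is (p, q)₁ = (1.185, -1.807).
Re-evaluating at (1.185, -1.807): F = (-5.06579, 8.68454), so ‖F‖₂ = 10.054.

10.054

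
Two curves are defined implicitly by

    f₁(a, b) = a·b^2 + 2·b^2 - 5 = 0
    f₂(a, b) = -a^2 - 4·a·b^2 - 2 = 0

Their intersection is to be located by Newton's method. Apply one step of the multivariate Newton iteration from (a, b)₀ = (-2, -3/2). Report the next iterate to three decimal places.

(0.222, -1.463)

At (-2, -3/2): F = (-5.000, 12.000).
Jacobian J = [[b^2, 2·a·b + 4·b], [-2·a - 4·b^2, -8·a·b]].
At the point, J = [[2.250, 0.000], [-5.000, -24.000]] (det J = -54.000).
Solving J·Δ = −F gives Δ = (2.222, 0.037).
Then the next iterate is (a, b)₁ = (0.222, -1.463).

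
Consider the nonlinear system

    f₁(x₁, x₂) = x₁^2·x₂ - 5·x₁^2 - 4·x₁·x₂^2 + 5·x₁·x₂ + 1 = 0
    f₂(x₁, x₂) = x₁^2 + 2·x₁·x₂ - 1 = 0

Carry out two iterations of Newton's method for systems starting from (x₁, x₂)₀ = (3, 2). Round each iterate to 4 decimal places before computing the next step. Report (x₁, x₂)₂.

(0.2928, 2.2219)

At (3, 2): F = (-44.0000, 20.0000).
Jacobian J = [[2·x₁·x₂ - 10·x₁ - 4·x₂^2 + 5·x₂, x₁^2 - 8·x₁·x₂ + 5·x₁], [2·x₁ + 2·x₂, 2·x₁]].
At the point, J = [[-24.0000, -24.0000], [10.0000, 6.0000]] (det J = 96.0000).
Solving J·Δ = −F gives Δ = (-2.2500, 0.4167).
Then the next iterate is (x₁, x₂)₁ = (0.7500, 2.4167).
Round to (0.7500, 2.4167) and repeat: F = (-8.911798, 3.187550), J = [[-15.153206, -10.1877], [6.3334, 1.5000]].
Δ = (-0.4572, -0.1948), so (x₁, x₂)₂ = (0.2928, 2.2219).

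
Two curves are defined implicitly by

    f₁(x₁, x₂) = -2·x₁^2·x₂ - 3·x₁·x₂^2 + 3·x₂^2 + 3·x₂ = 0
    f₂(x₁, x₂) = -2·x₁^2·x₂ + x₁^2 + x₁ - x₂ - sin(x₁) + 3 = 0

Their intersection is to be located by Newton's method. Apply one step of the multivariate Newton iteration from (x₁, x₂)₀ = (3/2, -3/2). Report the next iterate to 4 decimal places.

(0.7999, -0.5999)

At (3/2, -3/2): F = (-1.1250, 14.002505).
Jacobian J = [[-4·x₁·x₂ - 3·x₂^2, -2·x₁^2 - 6·x₁·x₂ + 6·x₂ + 3], [-4·x₁·x₂ + 2·x₁ - cos(x₁) + 1, -2·x₁^2 - 1]].
At the point, J = [[2.2500, 3.0000], [12.929263, -5.5000]] (det J = -51.162788).
Solving J·Δ = −F gives Δ = (-0.7001, 0.9001).
Then the next iterate is (x₁, x₂)₁ = (0.7999, -0.5999).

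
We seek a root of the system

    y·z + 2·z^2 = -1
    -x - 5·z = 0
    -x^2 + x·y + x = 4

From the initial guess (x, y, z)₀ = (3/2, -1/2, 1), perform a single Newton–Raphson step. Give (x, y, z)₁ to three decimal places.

At (3/2, -1/2, 1): F = (2.500, -6.500, -5.500).
Jacobian J = [[0, z, y + 4·z], [-1, 0, -5], [-2·x + y + 1, x, 0]].
At the point, J = [[0.000, 1.000, 3.500], [-1.000, 0.000, -5.000], [-2.500, 1.500, 0.000]] (det J = 7.250).
Solving J·Δ = −F gives Δ = (-1.672, 0.879, -0.966).
Then the next iterate is (x, y, z)₁ = (-0.172, 0.379, 0.034).

(-0.172, 0.379, 0.034)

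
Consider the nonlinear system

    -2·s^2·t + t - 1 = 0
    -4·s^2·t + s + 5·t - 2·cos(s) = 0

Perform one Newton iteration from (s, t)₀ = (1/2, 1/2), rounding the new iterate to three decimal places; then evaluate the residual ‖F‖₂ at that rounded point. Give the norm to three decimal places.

At (1/2, 1/2): F = (-0.750, 0.74483).
Jacobian J = [[-4·s·t, -2·s^2 + 1], [-8·s·t + 2·sin(s) + 1, -4·s^2 + 5]].
At the point, J = [[-1.000, 0.500], [-0.04115, 4.000]] (det J = -3.97943).
Solving J·Δ = −F gives Δ = (-0.847, -0.195).
Then the next iterate is (s, t)₁ = (-0.347, 0.305).
Re-evaluating at (-0.347, 0.305): F = (-0.76845, -0.84969), so ‖F‖₂ = 1.146.

1.146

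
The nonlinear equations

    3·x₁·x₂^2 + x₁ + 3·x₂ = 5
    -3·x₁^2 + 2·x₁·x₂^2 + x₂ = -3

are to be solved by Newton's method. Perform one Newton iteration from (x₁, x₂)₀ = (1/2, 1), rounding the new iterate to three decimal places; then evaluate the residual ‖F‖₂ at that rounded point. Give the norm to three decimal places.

8.468

At (1/2, 1): F = (0.000, 4.250).
Jacobian J = [[3·x₂^2 + 1, 6·x₁·x₂ + 3], [-6·x₁ + 2·x₂^2, 4·x₁·x₂ + 1]].
At the point, J = [[4.000, 6.000], [-1.000, 3.000]] (det J = 18.000).
Solving J·Δ = −F gives Δ = (1.417, -0.944).
Then the next iterate is (x₁, x₂)₁ = (1.917, 0.056).
Re-evaluating at (1.917, 0.056): F = (-2.89696, -7.95664), so ‖F‖₂ = 8.468.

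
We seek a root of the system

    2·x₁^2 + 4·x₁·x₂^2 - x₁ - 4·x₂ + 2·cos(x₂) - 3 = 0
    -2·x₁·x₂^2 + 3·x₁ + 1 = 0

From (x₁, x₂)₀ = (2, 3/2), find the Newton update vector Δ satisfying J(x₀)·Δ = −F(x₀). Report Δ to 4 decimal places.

(-0.8830, -0.0563)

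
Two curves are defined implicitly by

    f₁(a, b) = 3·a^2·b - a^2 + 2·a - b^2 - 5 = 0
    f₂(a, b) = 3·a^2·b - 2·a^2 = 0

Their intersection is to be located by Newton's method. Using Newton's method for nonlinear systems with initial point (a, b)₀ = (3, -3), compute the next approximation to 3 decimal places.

(1.985, -1.814)

At (3, -3): F = (-98.000, -99.000).
Jacobian J = [[6·a·b - 2·a + 2, 3·a^2 - 2·b], [6·a·b - 4·a, 3·a^2]].
At the point, J = [[-58.000, 33.000], [-66.000, 27.000]] (det J = 612.000).
Solving J·Δ = −F gives Δ = (-1.015, 1.186).
Then the next iterate is (a, b)₁ = (1.985, -1.814).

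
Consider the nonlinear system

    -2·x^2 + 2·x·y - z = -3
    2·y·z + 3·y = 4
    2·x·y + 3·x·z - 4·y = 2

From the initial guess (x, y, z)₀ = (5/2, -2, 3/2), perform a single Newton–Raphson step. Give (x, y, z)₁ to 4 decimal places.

(1.7576, -0.1126, 0.3312)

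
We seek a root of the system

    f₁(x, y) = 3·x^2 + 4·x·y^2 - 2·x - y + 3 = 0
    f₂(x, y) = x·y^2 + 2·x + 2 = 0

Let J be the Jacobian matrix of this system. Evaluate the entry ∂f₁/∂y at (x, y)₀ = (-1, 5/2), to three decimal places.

-21.000

∂f₁/∂y = 8·x·y - 1.
At (-1, 5/2) this is -21.000.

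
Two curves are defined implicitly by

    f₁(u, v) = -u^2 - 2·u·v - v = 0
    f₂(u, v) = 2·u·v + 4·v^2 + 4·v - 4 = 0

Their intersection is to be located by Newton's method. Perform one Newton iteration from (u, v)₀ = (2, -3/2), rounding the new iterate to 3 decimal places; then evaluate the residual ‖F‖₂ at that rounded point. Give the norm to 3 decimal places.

6.969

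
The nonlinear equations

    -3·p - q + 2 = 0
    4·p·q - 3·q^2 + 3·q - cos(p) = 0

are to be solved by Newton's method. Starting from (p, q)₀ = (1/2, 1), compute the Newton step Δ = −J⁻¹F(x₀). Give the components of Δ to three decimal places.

(-0.217, 0.151)

At (1/2, 1): F = (-0.500, 1.12242).
Jacobian J = [[-3, -1], [4·q + sin(p), 4·p - 6·q + 3]].
At the point, J = [[-3.000, -1.000], [4.47943, -1.000]] (det J = 7.47943).
Solving J·Δ = −F gives Δ = (-0.217, 0.151).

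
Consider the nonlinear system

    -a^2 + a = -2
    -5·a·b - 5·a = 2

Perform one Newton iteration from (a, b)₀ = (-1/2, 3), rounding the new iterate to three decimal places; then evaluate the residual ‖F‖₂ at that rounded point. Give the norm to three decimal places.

At (-1/2, 3): F = (1.250, 8.000).
Jacobian J = [[-2·a + 1, 0], [-5·b - 5, -5·a]].
At the point, J = [[2.000, 0.000], [-20.000, 2.500]] (det J = 5.000).
Solving J·Δ = −F gives Δ = (-0.625, -8.200).
Then the next iterate is (a, b)₁ = (-1.125, -5.200).
Re-evaluating at (-1.125, -5.200): F = (-0.39062, -25.625), so ‖F‖₂ = 25.628.

25.628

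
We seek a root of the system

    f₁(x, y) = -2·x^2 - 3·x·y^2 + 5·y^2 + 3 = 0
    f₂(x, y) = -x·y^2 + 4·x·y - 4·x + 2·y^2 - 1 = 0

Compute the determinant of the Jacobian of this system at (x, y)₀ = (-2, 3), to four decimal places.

J = [[-4·x - 3·y^2, -6·x·y + 10·y], [-y^2 + 4·y - 4, -2·x·y + 4·x + 4·y]].
At the point, J = [[-19.0000, 66.0000], [-1.0000, 16.0000]].
det J = -238.0000.

-238.0000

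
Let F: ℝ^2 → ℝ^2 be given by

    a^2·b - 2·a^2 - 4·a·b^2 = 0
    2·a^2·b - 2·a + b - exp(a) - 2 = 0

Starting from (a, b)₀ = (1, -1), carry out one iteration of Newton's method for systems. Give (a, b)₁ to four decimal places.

(-0.3714, -1.7460)

At (1, -1): F = (-7.0000, -9.718282).
Jacobian J = [[2·a·b - 4·a - 4·b^2, a^2 - 8·a·b], [4·a·b - exp(a) - 2, 2·a^2 + 1]].
At the point, J = [[-10.0000, 9.0000], [-8.718282, 3.0000]] (det J = 48.464536).
Solving J·Δ = −F gives Δ = (-1.3714, -0.7460).
Then the next iterate is (a, b)₁ = (-0.3714, -1.7460).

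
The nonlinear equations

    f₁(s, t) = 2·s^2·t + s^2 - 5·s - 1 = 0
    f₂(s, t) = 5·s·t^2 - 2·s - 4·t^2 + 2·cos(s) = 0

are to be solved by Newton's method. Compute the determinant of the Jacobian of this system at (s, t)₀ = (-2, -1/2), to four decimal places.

-78.5488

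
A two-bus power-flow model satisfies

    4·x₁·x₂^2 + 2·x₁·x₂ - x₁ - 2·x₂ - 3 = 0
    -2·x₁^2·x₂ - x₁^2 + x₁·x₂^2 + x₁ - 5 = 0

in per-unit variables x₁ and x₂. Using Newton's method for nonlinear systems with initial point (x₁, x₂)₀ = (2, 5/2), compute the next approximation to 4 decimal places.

(1.0689, 1.9524)

At (2, 5/2): F = (50.0000, -14.5000).
Jacobian J = [[4·x₂^2 + 2·x₂ - 1, 8·x₁·x₂ + 2·x₁ - 2], [-4·x₁·x₂ - 2·x₁ + x₂^2 + 1, -2·x₁^2 + 2·x₁·x₂]].
At the point, J = [[29.0000, 42.0000], [-16.7500, 2.0000]] (det J = 761.5000).
Solving J·Δ = −F gives Δ = (-0.9311, -0.5476).
Then the next iterate is (x₁, x₂)₁ = (1.0689, 1.9524).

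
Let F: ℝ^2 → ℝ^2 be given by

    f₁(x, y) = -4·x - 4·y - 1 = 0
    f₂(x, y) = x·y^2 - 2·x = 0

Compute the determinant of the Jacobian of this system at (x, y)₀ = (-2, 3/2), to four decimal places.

J = [[-4, -4], [y^2 - 2, 2·x·y]].
At the point, J = [[-4.0000, -4.0000], [0.2500, -6.0000]].
det J = 25.0000.

25.0000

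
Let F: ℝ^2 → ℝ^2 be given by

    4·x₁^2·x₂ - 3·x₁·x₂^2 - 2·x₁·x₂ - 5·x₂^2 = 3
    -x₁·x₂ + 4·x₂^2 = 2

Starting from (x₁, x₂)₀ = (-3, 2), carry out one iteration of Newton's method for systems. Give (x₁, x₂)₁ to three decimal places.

(-2.379, 1.013)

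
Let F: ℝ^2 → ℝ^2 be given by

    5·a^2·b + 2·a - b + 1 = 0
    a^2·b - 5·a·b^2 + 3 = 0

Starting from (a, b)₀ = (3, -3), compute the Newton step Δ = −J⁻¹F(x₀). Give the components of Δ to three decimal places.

At (3, -3): F = (-125.000, -159.000).
Jacobian J = [[10·a·b + 2, 5·a^2 - 1], [2·a·b - 5·b^2, a^2 - 10·a·b]].
At the point, J = [[-88.000, 44.000], [-63.000, 99.000]] (det J = -5940.000).
Solving J·Δ = −F gives Δ = (-0.906, 1.030).

(-0.906, 1.030)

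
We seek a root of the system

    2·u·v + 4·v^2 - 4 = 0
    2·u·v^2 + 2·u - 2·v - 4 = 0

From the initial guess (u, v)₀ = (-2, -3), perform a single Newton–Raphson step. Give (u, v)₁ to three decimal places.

(-1.776, -1.477)

At (-2, -3): F = (44.000, -38.000).
Jacobian J = [[2·v, 2·u + 8·v], [2·v^2 + 2, 4·u·v - 2]].
At the point, J = [[-6.000, -28.000], [20.000, 22.000]] (det J = 428.000).
Solving J·Δ = −F gives Δ = (0.224, 1.523).
Then the next iterate is (u, v)₁ = (-1.776, -1.477).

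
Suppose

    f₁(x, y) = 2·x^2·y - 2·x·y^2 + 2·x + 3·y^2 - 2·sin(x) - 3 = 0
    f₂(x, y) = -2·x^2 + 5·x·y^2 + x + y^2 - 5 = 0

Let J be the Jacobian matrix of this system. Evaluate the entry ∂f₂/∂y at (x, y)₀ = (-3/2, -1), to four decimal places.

13.0000

∂f₂/∂y = 10·x·y + 2·y.
At (-3/2, -1) this is 13.0000.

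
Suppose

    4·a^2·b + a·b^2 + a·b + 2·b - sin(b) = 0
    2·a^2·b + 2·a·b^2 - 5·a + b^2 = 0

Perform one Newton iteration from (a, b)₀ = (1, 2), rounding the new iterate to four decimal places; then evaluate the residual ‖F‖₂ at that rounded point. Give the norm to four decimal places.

6.3127

At (1, 2): F = (17.090703, 11.0000).
Jacobian J = [[8·a·b + b^2 + b, 4·a^2 + 2·a·b + a - cos(b) + 2], [4·a·b + 2·b^2 - 5, 2·a^2 + 4·a·b + 2·b]].
At the point, J = [[22.0000, 11.416147], [11.0000, 14.0000]] (det J = 182.422385).
Solving J·Δ = −F gives Δ = (-0.6232, -0.2960).
Then the next iterate is (a, b)₁ = (0.3768, 1.7040).
Re-evaluating at (0.3768, 1.7040): F = (5.120732, 3.691643), so ‖F‖₂ = 6.3127.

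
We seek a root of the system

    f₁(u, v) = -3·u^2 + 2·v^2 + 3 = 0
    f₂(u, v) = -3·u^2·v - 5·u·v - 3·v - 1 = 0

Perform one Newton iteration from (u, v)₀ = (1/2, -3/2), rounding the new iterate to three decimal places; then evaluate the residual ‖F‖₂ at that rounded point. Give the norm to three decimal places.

At (1/2, -3/2): F = (6.750, 8.375).
Jacobian J = [[-6·u, 4·v], [-6·u·v - 5·v, -3·u^2 - 5·u - 3]].
At the point, J = [[-3.000, -6.000], [12.000, -6.250]] (det J = 90.750).
Solving J·Δ = −F gives Δ = (-0.089, 1.169).
Then the next iterate is (u, v)₁ = (0.411, -0.331).
Re-evaluating at (0.411, -0.331): F = (2.71236, 0.84094), so ‖F‖₂ = 2.840.

2.840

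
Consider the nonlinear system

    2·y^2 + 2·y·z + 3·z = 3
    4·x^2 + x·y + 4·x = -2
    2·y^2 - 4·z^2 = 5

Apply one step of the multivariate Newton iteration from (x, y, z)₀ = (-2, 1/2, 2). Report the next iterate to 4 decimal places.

At (-2, 1/2, 2): F = (5.5000, 9.0000, -20.5000).
Jacobian J = [[0, 4·y + 2·z, 2·y + 3], [8·x + y + 4, x, 0], [0, 4·y, -8·z]].
At the point, J = [[0.0000, 6.0000, 4.0000], [-11.5000, -2.0000, 0.0000], [0.0000, 2.0000, -16.0000]] (det J = -1196.0000).
Solving J·Δ = −F gives Δ = (0.7926, -0.0577, -1.2885).
Then the next iterate is (x, y, z)₁ = (-1.2074, 0.4423, 0.7115).

(-1.2074, 0.4423, 0.7115)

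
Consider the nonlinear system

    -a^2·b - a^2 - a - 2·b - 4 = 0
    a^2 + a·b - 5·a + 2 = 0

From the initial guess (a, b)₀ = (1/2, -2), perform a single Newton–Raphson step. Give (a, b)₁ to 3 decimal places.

At (1/2, -2): F = (-0.250, -1.250).
Jacobian J = [[-2·a·b - 2·a - 1, -a^2 - 2], [2·a + b - 5, a]].
At the point, J = [[0.000, -2.250], [-6.000, 0.500]] (det J = -13.500).
Solving J·Δ = −F gives Δ = (-0.218, -0.111).
Then the next iterate is (a, b)₁ = (0.282, -2.111).

(0.282, -2.111)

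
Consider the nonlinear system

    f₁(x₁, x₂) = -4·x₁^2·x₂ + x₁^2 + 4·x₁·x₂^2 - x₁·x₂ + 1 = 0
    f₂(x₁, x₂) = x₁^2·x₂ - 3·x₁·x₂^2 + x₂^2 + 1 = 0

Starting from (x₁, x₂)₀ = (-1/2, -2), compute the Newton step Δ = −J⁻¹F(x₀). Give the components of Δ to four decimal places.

(-1.7794, 2.9020)

At (-1/2, -2): F = (-5.7500, 10.5000).
Jacobian J = [[-8·x₁·x₂ + 2·x₁ + 4·x₂^2 - x₂, -4·x₁^2 + 8·x₁·x₂ - x₁], [2·x₁·x₂ - 3·x₂^2, x₁^2 - 6·x₁·x₂ + 2·x₂]].
At the point, J = [[9.0000, 7.5000], [-10.0000, -9.7500]] (det J = -12.7500).
Solving J·Δ = −F gives Δ = (-1.7794, 2.9020).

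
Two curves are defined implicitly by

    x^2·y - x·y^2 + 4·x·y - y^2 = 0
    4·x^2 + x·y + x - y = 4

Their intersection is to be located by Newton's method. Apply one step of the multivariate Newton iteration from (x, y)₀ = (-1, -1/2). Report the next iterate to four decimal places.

(-1.1500, 0.0625)

At (-1, -1/2): F = (1.5000, 0.0000).
Jacobian J = [[2·x·y - y^2 + 4·y, x^2 - 2·x·y + 4·x - 2·y], [8·x + y + 1, x - 1]].
At the point, J = [[-1.2500, -3.0000], [-7.5000, -2.0000]] (det J = -20.0000).
Solving J·Δ = −F gives Δ = (-0.1500, 0.5625).
Then the next iterate is (x, y)₁ = (-1.1500, 0.0625).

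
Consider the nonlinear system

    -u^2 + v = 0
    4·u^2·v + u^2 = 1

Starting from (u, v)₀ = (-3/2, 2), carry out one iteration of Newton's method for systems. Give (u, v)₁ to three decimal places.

At (-3/2, 2): F = (-0.250, 19.250).
Jacobian J = [[-2·u, 1], [8·u·v + 2·u, 4·u^2]].
At the point, J = [[3.000, 1.000], [-27.000, 9.000]] (det J = 54.000).
Solving J·Δ = −F gives Δ = (0.398, -0.944).
Then the next iterate is (u, v)₁ = (-1.102, 1.056).

(-1.102, 1.056)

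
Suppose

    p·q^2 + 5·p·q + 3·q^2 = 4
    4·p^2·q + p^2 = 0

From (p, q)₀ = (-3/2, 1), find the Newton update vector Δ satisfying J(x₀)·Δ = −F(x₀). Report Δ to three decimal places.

At (-3/2, 1): F = (-10.000, 11.250).
Jacobian J = [[q^2 + 5·q, 2·p·q + 5·p + 6·q], [8·p·q + 2·p, 4·p^2]].
At the point, J = [[6.000, -4.500], [-15.000, 9.000]] (det J = -13.500).
Solving J·Δ = −F gives Δ = (-2.917, -6.111).

(-2.917, -6.111)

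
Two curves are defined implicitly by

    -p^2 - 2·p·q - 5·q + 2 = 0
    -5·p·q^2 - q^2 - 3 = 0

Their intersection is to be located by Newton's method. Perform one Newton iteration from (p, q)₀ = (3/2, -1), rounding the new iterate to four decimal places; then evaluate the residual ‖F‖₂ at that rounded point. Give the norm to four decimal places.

At (3/2, -1): F = (7.7500, -11.5000).
Jacobian J = [[-2·p - 2·q, -2·p - 5], [-5·q^2, -10·p·q - 2·q]].
At the point, J = [[-1.0000, -8.0000], [-5.0000, 17.0000]] (det J = -57.0000).
Solving J·Δ = −F gives Δ = (0.6974, 0.8816).
Then the next iterate is (p, q)₁ = (2.1974, -0.1184).
Re-evaluating at (2.1974, -0.1184): F = (-1.716222, -3.168040), so ‖F‖₂ = 3.6030.

3.6030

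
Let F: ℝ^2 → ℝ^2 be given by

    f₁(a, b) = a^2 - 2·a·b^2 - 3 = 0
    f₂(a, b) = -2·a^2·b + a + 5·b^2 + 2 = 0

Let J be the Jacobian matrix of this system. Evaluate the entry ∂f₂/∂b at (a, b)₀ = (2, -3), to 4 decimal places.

∂f₂/∂b = -2·a^2 + 10·b.
At (2, -3) this is -38.0000.

-38.0000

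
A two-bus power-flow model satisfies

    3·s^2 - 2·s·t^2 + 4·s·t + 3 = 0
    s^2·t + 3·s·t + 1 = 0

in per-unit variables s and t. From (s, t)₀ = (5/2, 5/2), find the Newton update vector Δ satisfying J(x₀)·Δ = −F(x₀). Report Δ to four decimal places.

(-1.5762, -0.2801)

At (5/2, 5/2): F = (15.5000, 35.3750).
Jacobian J = [[6·s - 2·t^2 + 4·t, -4·s·t + 4·s], [2·s·t + 3·t, s^2 + 3·s]].
At the point, J = [[12.5000, -15.0000], [20.0000, 13.7500]] (det J = 471.8750).
Solving J·Δ = −F gives Δ = (-1.5762, -0.2801).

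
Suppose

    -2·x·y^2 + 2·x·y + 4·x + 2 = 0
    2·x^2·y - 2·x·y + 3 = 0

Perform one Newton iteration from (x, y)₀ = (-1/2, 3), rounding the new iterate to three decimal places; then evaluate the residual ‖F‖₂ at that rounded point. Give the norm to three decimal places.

2.928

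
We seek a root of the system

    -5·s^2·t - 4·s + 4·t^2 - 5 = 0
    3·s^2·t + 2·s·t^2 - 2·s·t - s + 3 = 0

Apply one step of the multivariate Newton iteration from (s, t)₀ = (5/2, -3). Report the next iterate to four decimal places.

At (5/2, -3): F = (114.7500, 4.2500).
Jacobian J = [[-10·s·t - 4, -5·s^2 + 8·t], [6·s·t + 2·t^2 - 2·t - 1, 3·s^2 + 4·s·t - 2·s]].
At the point, J = [[71.0000, -55.2500], [-22.0000, -16.2500]] (det J = -2369.2500).
Solving J·Δ = −F gives Δ = (-0.6879, 1.1929).
Then the next iterate is (s, t)₁ = (1.8121, -1.8071).

(1.8121, -1.8071)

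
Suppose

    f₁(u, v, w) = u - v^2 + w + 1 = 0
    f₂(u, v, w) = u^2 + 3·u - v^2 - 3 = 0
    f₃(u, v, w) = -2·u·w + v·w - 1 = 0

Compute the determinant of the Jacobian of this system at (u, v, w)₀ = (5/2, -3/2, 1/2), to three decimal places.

143.500

J = [[1, -2·v, 1], [2·u + 3, -2·v, 0], [-2·w, w, -2·u + v]].
At the point, J = [[1.000, 3.000, 1.000], [8.000, 3.000, 0.000], [-1.000, 0.500, -6.500]].
det J = 143.500.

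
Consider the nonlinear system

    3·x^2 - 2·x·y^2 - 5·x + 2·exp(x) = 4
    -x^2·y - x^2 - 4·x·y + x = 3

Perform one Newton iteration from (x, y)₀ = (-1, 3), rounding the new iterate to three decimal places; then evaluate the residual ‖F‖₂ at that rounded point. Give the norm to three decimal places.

6.153

At (-1, 3): F = (22.73576, 4.000).
Jacobian J = [[6·x - 2·y^2 + 2·exp(x) - 5, -4·x·y], [-2·x·y - 2·x - 4·y + 1, -x^2 - 4·x]].
At the point, J = [[-28.26424, 12.000], [-3.000, 3.000]] (det J = -48.79272).
Solving J·Δ = −F gives Δ = (0.414, -0.919).
Then the next iterate is (x, y)₁ = (-0.586, 2.081).
Re-evaluating at (-0.586, 2.081): F = (6.14870, 0.23386), so ‖F‖₂ = 6.153.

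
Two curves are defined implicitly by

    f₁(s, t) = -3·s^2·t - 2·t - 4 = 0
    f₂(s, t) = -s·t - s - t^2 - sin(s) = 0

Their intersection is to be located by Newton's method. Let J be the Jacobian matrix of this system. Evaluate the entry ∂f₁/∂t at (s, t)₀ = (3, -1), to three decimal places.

∂f₁/∂t = -3·s^2 - 2.
At (3, -1) this is -29.000.

-29.000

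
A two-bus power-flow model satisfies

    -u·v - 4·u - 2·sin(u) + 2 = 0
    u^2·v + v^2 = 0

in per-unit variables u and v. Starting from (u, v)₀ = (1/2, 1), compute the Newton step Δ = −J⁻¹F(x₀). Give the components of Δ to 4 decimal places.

(-0.1808, -0.4752)

At (1/2, 1): F = (-1.458851, 1.2500).
Jacobian J = [[-v - 2·cos(u) - 4, -u], [2·u·v, u^2 + 2·v]].
At the point, J = [[-6.755165, -0.5000], [1.0000, 2.2500]] (det J = -14.699122).
Solving J·Δ = −F gives Δ = (-0.1808, -0.4752).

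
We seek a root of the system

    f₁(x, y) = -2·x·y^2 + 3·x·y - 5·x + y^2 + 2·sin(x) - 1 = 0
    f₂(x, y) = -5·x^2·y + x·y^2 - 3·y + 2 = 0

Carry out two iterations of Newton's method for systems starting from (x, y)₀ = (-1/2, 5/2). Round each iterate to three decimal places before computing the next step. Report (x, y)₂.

(0.593, 1.814)

At (-1/2, 5/2): F = (9.29115, -11.750).
Jacobian J = [[-2·y^2 + 3·y + 2·cos(x) - 5, -4·x·y + 3·x + 2·y], [-10·x·y + y^2, -5·x^2 + 2·x·y - 3]].
At the point, J = [[-8.24483, 8.500], [18.750, -6.750]] (det J = -103.72236).
Solving J·Δ = −F gives Δ = (0.358, -0.746).
Then the next iterate is (x, y)₁ = (-0.142, 1.754).
Round to (-0.142, 1.754) and repeat: F = (2.63000, -3.87570), J = [[-3.91116, 4.07827], [5.56720, -3.59896]].
Δ = (0.735, 0.060), so (x, y)₂ = (0.593, 1.814).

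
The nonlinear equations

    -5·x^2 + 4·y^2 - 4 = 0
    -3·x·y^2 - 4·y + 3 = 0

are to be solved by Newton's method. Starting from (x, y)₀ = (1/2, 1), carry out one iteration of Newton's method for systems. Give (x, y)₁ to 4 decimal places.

(0.0127, 0.8517)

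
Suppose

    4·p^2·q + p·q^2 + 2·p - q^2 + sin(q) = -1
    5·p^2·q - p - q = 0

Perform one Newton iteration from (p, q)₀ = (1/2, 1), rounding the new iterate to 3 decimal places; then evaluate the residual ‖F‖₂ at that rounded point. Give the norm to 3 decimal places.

1876.928

At (1/2, 1): F = (3.34147, -0.250).
Jacobian J = [[8·p·q + q^2 + 2, 4·p^2 + 2·p·q - 2·q + cos(q)], [10·p·q - 1, 5·p^2 - 1]].
At the point, J = [[7.000, 0.54030], [4.000, 0.250]] (det J = -0.41121).
Solving J·Δ = −F gives Δ = (2.360, -36.760).
Then the next iterate is (p, q)₁ = (2.860, -35.760).
Re-evaluating at (2.860, -35.760): F = (1216.16929, -1429.61248), so ‖F‖₂ = 1876.928.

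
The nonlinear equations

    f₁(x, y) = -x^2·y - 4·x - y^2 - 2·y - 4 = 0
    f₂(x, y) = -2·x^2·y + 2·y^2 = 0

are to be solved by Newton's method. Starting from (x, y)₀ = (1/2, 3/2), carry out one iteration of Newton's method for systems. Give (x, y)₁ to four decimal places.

(-0.4620, 0.2935)

At (1/2, 3/2): F = (-11.6250, 3.7500).
Jacobian J = [[-2·x·y - 4, -x^2 - 2·y - 2], [-4·x·y, -2·x^2 + 4·y]].
At the point, J = [[-5.5000, -5.2500], [-3.0000, 5.5000]] (det J = -46.0000).
Solving J·Δ = −F gives Δ = (-0.9620, -1.2065).
Then the next iterate is (x, y)₁ = (-0.4620, 0.2935).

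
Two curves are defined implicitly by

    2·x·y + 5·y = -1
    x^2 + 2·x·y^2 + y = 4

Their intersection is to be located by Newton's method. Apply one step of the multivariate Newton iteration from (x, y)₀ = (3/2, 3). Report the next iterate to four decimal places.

At (3/2, 3): F = (25.0000, 28.2500).
Jacobian J = [[2·y, 2·x + 5], [2·x + 2·y^2, 4·x·y + 1]].
At the point, J = [[6.0000, 8.0000], [21.0000, 19.0000]] (det J = -54.0000).
Solving J·Δ = −F gives Δ = (4.6111, -6.5833).
Then the next iterate is (x, y)₁ = (6.1111, -3.5833).

(6.1111, -3.5833)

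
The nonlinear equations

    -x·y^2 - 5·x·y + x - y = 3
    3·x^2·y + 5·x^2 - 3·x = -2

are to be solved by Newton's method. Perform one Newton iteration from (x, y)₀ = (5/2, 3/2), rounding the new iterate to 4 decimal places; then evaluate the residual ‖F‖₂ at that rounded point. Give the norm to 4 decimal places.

At (5/2, 3/2): F = (-26.3750, 53.8750).
Jacobian J = [[-y^2 - 5·y + 1, -2·x·y - 5·x - 1], [6·x·y + 10·x - 3, 3·x^2]].
At the point, J = [[-8.7500, -21.0000], [44.5000, 18.7500]] (det J = 770.4375).
Solving J·Δ = −F gives Δ = (-0.8266, -0.9115).
Then the next iterate is (x, y)₁ = (1.6734, 0.5885).
Re-evaluating at (1.6734, 0.5885): F = (-7.418632, 15.925010), so ‖F‖₂ = 17.5682.

17.5682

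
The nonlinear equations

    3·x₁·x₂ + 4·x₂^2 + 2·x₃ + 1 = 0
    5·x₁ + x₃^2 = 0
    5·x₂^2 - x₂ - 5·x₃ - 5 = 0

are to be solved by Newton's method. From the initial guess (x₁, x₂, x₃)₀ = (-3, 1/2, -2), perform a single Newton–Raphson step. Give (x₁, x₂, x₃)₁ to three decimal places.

(0.246, 0.697, -0.693)

At (-3, 1/2, -2): F = (-6.500, -11.000, 5.750).
Jacobian J = [[3·x₂, 3·x₁ + 8·x₂, 2], [5, 0, 2·x₃], [0, 10·x₂ - 1, -5]].
At the point, J = [[1.500, -5.000, 2.000], [5.000, 0.000, -4.000], [0.000, 4.000, -5.000]] (det J = -61.000).
Solving J·Δ = −F gives Δ = (3.246, 0.197, 1.307).
Then the next iterate is (x₁, x₂, x₃)₁ = (0.246, 0.697, -0.693).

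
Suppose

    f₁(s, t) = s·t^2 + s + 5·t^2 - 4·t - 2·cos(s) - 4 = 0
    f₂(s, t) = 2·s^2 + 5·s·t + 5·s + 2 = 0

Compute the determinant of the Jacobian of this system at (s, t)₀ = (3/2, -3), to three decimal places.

J = [[t^2 + 2·sin(s) + 1, 2·s·t + 10·t - 4], [4·s + 5·t + 5, 5·s]].
At the point, J = [[11.99499, -43.000], [-4.000, 7.500]].
det J = -82.038.

-82.038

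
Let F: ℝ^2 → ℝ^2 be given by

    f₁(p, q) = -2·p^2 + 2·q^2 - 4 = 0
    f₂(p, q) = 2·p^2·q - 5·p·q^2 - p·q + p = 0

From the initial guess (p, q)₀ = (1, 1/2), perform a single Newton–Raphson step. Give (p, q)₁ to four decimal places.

At (1, 1/2): F = (-5.5000, 0.2500).
Jacobian J = [[-4·p, 4·q], [4·p·q - 5·q^2 - q + 1, 2·p^2 - 10·p·q - p]].
At the point, J = [[-4.0000, 2.0000], [1.2500, -4.0000]] (det J = 13.5000).
Solving J·Δ = −F gives Δ = (-1.5926, -0.4352).
Then the next iterate is (p, q)₁ = (-0.5926, 0.0648).

(-0.5926, 0.0648)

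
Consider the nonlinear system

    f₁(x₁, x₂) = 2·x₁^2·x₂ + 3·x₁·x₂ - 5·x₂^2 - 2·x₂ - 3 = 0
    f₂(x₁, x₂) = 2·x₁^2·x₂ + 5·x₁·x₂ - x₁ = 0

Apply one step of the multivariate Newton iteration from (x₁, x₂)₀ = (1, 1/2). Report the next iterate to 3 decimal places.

At (1, 1/2): F = (-2.750, 2.500).
Jacobian J = [[4·x₁·x₂ + 3·x₂, 2·x₁^2 + 3·x₁ - 10·x₂ - 2], [4·x₁·x₂ + 5·x₂ - 1, 2·x₁^2 + 5·x₁]].
At the point, J = [[3.500, -2.000], [3.500, 7.000]] (det J = 31.500).
Solving J·Δ = −F gives Δ = (0.452, -0.583).
Then the next iterate is (x₁, x₂)₁ = (1.452, -0.083).

(1.452, -0.083)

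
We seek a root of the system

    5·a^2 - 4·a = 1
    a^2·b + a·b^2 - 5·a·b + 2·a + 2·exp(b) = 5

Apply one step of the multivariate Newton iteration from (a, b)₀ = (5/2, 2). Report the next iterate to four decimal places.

At (5/2, 2): F = (20.2500, 12.278112).
Jacobian J = [[10·a - 4, 0], [2·a·b + b^2 - 5·b + 2, a^2 + 2·a·b - 5·a + 2·exp(b)]].
At the point, J = [[21.0000, 0.0000], [6.0000, 18.528112]] (det J = 389.090356).
Solving J·Δ = −F gives Δ = (-0.9643, -0.3504).
Then the next iterate is (a, b)₁ = (1.5357, 1.6496).

(1.5357, 1.6496)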